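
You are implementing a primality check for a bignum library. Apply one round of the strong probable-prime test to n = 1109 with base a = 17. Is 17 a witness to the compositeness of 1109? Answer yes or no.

no

n − 1 = 1108 = 2^2 · 277, so s = 2 and d = 277.
Repeated squaring mod 1109: 17^1 ≡ 17, 17^2 ≡ 289, 17^4 ≡ 346, 17^8 ≡ 1053, 17^16 ≡ 918, 17^32 ≡ 993, 17^64 ≡ 148, 17^128 ≡ 833, 17^256 ≡ 764.
277 = 256 + 16 + 4 + 1, so 17^277 ≡ 764·918·346·17 ≡ 1108 (mod 1109).
x_0 = 17^277 mod 1109 = 1108.
x_0 = 1108 ≡ −1, so 17 is not a witness.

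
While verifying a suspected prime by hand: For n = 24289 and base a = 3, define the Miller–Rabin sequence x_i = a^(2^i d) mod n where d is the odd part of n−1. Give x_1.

n − 1 = 24288 = 2^5 · 759, so s = 5 and d = 759.
By repeated squaring, 3^759 ≡ 8711 (mod 24289).
x_0 = 8711.
x_1 = 8711^2 mod 24289 = 2685.

2685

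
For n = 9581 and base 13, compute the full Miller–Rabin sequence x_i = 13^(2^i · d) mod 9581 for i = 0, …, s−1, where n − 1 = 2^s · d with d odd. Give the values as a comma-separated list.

6214, 2366

n − 1 = 9580 = 2^2 · 2395, so s = 2 and d = 2395.
x_0 = 13^2395 mod 9581 = 6214.
x_1 = 6214^2 mod 9581 = 2366.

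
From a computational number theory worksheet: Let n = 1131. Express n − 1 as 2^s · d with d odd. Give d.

565

Halving: 1130 → 565; 565 is odd.
So 1130 = 2^1 · 565.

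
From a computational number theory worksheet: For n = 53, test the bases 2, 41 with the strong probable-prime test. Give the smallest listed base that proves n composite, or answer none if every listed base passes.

none

n − 1 = 52 = 2^2 · 13, so s = 2 and d = 13.
Base 2: x_0 = 2^13 mod 53 = 30. x_0 is neither 1 nor 52, so continue squaring. x_1 = 30^2 mod 53 = 52. x_1 ≡ −1, so 2 is not a witness.
Base 41: x_0 = 41^13 mod 53 = 30. x_0 is neither 1 nor 52, so continue squaring. x_1 = 30^2 mod 53 = 52. x_1 ≡ −1, so 41 is not a witness.
No listed base is a witness for 53.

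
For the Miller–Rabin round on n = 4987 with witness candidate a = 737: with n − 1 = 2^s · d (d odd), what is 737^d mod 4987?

n − 1 = 4986 = 2^1 · 2493, so s = 1 and d = 2493.
737^2493 mod 4987 = 1.

1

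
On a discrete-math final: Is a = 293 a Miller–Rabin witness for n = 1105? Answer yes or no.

no

n − 1 = 1104 = 2^4 · 69, so s = 4 and d = 69.
x_0 = 293^69 mod 1105 = 463.
x_0 is neither 1 nor 1104, so continue squaring.
x_1 = 463^2 mod 1105 = 1104.
x_1 ≡ −1, so 293 is not a witness.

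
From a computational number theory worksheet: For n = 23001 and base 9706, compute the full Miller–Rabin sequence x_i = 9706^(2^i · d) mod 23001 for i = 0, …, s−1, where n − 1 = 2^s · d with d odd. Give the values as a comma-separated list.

n − 1 = 23000 = 2^3 · 2875, so s = 3 and d = 2875.
x_0 = 9706^2875 mod 23001 = 12409.
x_1 = 12409^2 mod 23001 = 14587.
x_2 = 14587^2 mod 23001 = 21319.

12409, 14587, 21319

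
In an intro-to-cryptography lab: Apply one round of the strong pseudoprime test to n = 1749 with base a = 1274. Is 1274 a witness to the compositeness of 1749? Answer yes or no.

n − 1 = 1748 = 2^2 · 437, so s = 2 and d = 437.
Repeated squaring mod 1749: 1274^1 ≡ 1274, 1274^2 ≡ 4, 1274^4 ≡ 16, 1274^8 ≡ 256, 1274^16 ≡ 823, 1274^32 ≡ 466, 1274^64 ≡ 280, 1274^128 ≡ 1444, 1274^256 ≡ 328.
437 = 256 + 128 + 32 + 16 + 4 + 1, so 1274^437 ≡ 328·1444·466·823·16·1274 ≡ 1214 (mod 1749).
x_0 = 1274^437 mod 1749 = 1214.
x_0 is neither 1 nor 1748, so continue squaring.
x_1 = 1214^2 mod 1749 = 1138.
Reached i = s−1 = 1 without hitting −1: 1274 is a Miller–Rabin witness and 1749 is composite.

yes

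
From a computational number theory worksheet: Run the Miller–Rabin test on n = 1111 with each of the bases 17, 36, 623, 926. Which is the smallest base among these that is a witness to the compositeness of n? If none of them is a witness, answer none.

none

n − 1 = 1110 = 2^1 · 555, so s = 1 and d = 555.
Base 17: x_0 = 17^555 mod 1111 = 1110. x_0 = 1110 ≡ −1, so 17 is not a witness.
Base 36: x_0 = 36^555 mod 1111 = 1. x_0 = 1, so 36 is not a witness.
Base 623: x_0 = 623^555 mod 1111 = 1110. x_0 = 1110 ≡ −1, so 623 is not a witness.
Base 926: x_0 = 926^555 mod 1111 = 1110. x_0 = 1110 ≡ −1, so 926 is not a witness.
No listed base is a witness for 1111.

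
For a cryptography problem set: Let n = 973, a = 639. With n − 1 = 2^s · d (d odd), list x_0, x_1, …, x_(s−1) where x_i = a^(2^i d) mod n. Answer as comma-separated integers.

n − 1 = 972 = 2^2 · 243, so s = 2 and d = 243.
x_0 = 639^243 mod 973 = 925.
x_1 = 925^2 mod 973 = 358.

925, 358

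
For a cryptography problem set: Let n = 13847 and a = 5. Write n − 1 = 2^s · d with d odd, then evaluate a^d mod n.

n − 1 = 13846 = 2^1 · 6923, so s = 1 and d = 6923.
Repeated squaring mod 13847: 5^1 ≡ 5, 5^2 ≡ 25, 5^4 ≡ 625, 5^8 ≡ 2909, 5^16 ≡ 1764, 5^32 ≡ 9968, 5^64 ≡ 8799, 5^128 ≡ 3824, 5^256 ≡ 544, 5^512 ≡ 5149, 5^1024 ≡ 9043, 5^2048 ≡ 9314, 5^4096 ≡ 12988.
6923 = 4096 + 2048 + 512 + 256 + 8 + 2 + 1, so 5^6923 ≡ 12988·9314·5149·544·2909·25·5 ≡ 11487 (mod 13847).

11487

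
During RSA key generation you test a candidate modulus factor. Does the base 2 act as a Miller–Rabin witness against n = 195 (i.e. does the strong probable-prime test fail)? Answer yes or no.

yes

n − 1 = 194 = 2^1 · 97, so s = 1 and d = 97.
Repeated squaring mod 195: 2^1 ≡ 2, 2^2 ≡ 4, 2^4 ≡ 16, 2^8 ≡ 61, 2^16 ≡ 16, 2^32 ≡ 61, 2^64 ≡ 16.
97 = 64 + 32 + 1, so 2^97 ≡ 16·61·2 ≡ 2 (mod 195).
x_0 = 2^97 mod 195 = 2.
x_0 ∉ {1, 194} and s = 1, so 2 is a Miller–Rabin witness and 195 is composite.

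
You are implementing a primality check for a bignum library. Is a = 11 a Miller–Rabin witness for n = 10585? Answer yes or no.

yes

n − 1 = 10584 = 2^3 · 1323, so s = 3 and d = 1323.
Repeated squaring mod 10585: 11^1 ≡ 11, 11^2 ≡ 121, 11^4 ≡ 4056, 11^8 ≡ 2046, 11^16 ≡ 5041, 11^32 ≡ 7681, 11^64 ≡ 7556, 11^128 ≡ 8231, 11^256 ≡ 5361, 11^512 ≡ 2046, 11^1024 ≡ 5041.
1323 = 1024 + 256 + 32 + 8 + 2 + 1, so 11^1323 ≡ 5041·5361·7681·2046·121·11 ≡ 7436 (mod 10585).
x_0 = 11^1323 mod 10585 = 7436.
x_0 is neither 1 nor 10584, so continue squaring.
x_1 = 7436^2 mod 10585 = 8641.
x_2 = 8641^2 mod 10585 = 291.
Reached i = s−1 = 2 without hitting −1: 11 is a Miller–Rabin witness and 10585 is composite.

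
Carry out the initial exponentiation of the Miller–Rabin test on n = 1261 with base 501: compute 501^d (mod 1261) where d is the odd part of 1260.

n − 1 = 1260 = 2^2 · 315, so s = 2 and d = 315.
501^315 mod 1261 = 798.

798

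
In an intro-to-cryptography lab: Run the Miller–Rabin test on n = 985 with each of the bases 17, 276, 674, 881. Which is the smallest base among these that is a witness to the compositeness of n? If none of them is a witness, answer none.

17

n − 1 = 984 = 2^3 · 123, so s = 3 and d = 123.
Base 17: x_0 = 17^123 mod 985 = 108. x_0 is neither 1 nor 984, so continue squaring. x_1 = 108^2 mod 985 = 829. x_2 = 829^2 mod 985 = 696. Reached i = s−1 = 2 without hitting −1: 17 is a Miller–Rabin witness and 985 is composite.
Base 276: x_0 = 276^123 mod 985 = 11. x_0 is neither 1 nor 984, so continue squaring. x_1 = 11^2 mod 985 = 121. x_2 = 121^2 mod 985 = 851. Reached i = s−1 = 2 without hitting −1: 276 is a Miller–Rabin witness and 985 is composite.
Base 674: x_0 = 674^123 mod 985 = 949. x_0 is neither 1 nor 984, so continue squaring. x_1 = 949^2 mod 985 = 311. x_2 = 311^2 mod 985 = 191. Reached i = s−1 = 2 without hitting −1: 674 is a Miller–Rabin witness and 985 is composite.
Base 881: x_0 = 881^123 mod 985 = 821. x_0 is neither 1 nor 984, so continue squaring. x_1 = 821^2 mod 985 = 301. x_2 = 301^2 mod 985 = 966. Reached i = s−1 = 2 without hitting −1: 881 is a Miller–Rabin witness and 985 is composite.
The smallest witness among the given bases is 17.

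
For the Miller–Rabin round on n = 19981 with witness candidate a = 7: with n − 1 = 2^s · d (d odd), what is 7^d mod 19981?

17568

n − 1 = 19980 = 2^2 · 4995, so s = 2 and d = 4995.
7^4995 mod 19981 = 17568.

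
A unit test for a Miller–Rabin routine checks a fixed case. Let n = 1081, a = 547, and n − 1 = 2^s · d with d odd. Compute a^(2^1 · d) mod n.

836

n − 1 = 1080 = 2^3 · 135, so s = 3 and d = 135.
x_0 = 547^135 mod 1081 = 1002.
x_1 = 1002^2 mod 1081 = 836.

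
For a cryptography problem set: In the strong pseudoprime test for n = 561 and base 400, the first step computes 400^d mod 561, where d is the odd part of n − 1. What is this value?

n − 1 = 560 = 2^4 · 35, so s = 4 and d = 35.
Repeated squaring mod 561: 400^1 ≡ 400, 400^2 ≡ 115, 400^4 ≡ 322, 400^8 ≡ 460, 400^16 ≡ 103, 400^32 ≡ 511.
35 = 32 + 2 + 1, so 400^35 ≡ 511·115·400 ≡ 100 (mod 561).

100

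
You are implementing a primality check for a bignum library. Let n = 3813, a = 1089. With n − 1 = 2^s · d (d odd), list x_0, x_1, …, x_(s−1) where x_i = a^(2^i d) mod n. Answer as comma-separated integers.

n − 1 = 3812 = 2^2 · 953, so s = 2 and d = 953.
x_0 = 1089^953 mod 3813 = 1056.
x_1 = 1056^2 mod 3813 = 1740.

1056, 1740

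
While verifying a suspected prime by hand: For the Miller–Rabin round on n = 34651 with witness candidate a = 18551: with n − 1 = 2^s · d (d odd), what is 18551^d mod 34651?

34650

n − 1 = 34650 = 2^1 · 17325, so s = 1 and d = 17325.
18551^17325 mod 34651 = 34650.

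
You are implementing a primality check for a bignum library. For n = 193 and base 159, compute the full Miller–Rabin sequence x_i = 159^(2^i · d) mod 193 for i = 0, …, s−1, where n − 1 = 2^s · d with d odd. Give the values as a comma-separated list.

68, 185, 64, 43, 112, 192

n − 1 = 192 = 2^6 · 3, so s = 6 and d = 3.
x_0 = 159^3 mod 193 = 68.
x_1 = 68^2 mod 193 = 185.
x_2 = 185^2 mod 193 = 64.
x_3 = 64^2 mod 193 = 43.
x_4 = 43^2 mod 193 = 112.
x_5 = 112^2 mod 193 = 192.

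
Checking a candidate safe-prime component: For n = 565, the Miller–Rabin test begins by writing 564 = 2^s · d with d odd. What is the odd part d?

Halving: 564 → 282 → 141; 141 is odd.
So 564 = 2^2 · 141.

141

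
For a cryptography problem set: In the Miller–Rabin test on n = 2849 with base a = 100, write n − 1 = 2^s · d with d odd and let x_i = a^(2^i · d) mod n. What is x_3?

n − 1 = 2848 = 2^5 · 89, so s = 5 and d = 89.
x_0 = 100^89 mod 2849 = 1453.
x_1 = 1453^2 mod 2849 = 100.
x_2 = 100^2 mod 2849 = 1453.
x_3 = 1453^2 mod 2849 = 100.

100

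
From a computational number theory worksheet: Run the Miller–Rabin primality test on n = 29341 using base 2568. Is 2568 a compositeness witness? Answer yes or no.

n − 1 = 29340 = 2^2 · 7335, so s = 2 and d = 7335.
x_0 = 2568^7335 mod 29341 = 10847.
x_0 is neither 1 nor 29340, so continue squaring.
x_1 = 10847^2 mod 29341 = 29340.
x_1 ≡ −1, so 2568 is not a witness.

no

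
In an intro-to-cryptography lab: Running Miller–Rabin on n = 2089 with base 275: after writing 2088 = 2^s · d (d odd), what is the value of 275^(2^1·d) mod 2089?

789

n − 1 = 2088 = 2^3 · 261, so s = 3 and d = 261.
Repeated squaring mod 2089: 275^1 ≡ 275, 275^2 ≡ 421, 275^4 ≡ 1765, 275^8 ≡ 526, 275^16 ≡ 928, 275^32 ≡ 516, 275^64 ≡ 953, 275^128 ≡ 1583, 275^256 ≡ 1178.
261 = 256 + 4 + 1, so 275^261 ≡ 1178·1765·275 ≡ 2005 (mod 2089).
x_0 = 2005.
x_1 = 2005^2 mod 2089 = 789.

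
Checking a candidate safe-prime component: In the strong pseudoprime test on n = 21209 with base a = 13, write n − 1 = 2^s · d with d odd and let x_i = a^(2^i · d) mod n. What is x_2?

16404

n − 1 = 21208 = 2^3 · 2651, so s = 3 and d = 2651.
x_0 = 13^2651 mod 21209 = 11629.
x_1 = 11629^2 mod 21209 = 5057.
x_2 = 5057^2 mod 21209 = 16404.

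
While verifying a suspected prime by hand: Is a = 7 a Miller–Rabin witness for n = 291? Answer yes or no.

n − 1 = 290 = 2^1 · 145, so s = 1 and d = 145.
x_0 = 7^145 mod 291 = 187.
x_0 ∉ {1, 290} and s = 1, so 7 is a Miller–Rabin witness and 291 is composite.

yes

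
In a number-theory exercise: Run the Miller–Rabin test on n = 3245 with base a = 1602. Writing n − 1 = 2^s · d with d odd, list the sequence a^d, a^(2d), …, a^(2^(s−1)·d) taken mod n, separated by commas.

2878, 1644

n − 1 = 3244 = 2^2 · 811, so s = 2 and d = 811.
x_0 = 1602^811 mod 3245 = 2878.
x_1 = 2878^2 mod 3245 = 1644.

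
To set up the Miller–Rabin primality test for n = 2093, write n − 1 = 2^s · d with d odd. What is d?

523

Halving: 2092 → 1046 → 523; 523 is odd.
So 2092 = 2^2 · 523.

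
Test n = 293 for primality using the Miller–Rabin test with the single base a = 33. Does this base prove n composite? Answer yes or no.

no

n − 1 = 292 = 2^2 · 73, so s = 2 and d = 73.
Repeated squaring mod 293: 33^1 ≡ 33, 33^2 ≡ 210, 33^4 ≡ 150, 33^8 ≡ 232, 33^16 ≡ 205, 33^32 ≡ 126, 33^64 ≡ 54.
73 = 64 + 8 + 1, so 33^73 ≡ 54·232·33 ≡ 1 (mod 293).
x_0 = 33^73 mod 293 = 1.
x_0 = 1, so 33 is not a witness.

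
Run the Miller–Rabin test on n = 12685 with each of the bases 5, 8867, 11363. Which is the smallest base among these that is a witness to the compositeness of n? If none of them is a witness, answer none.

5

n − 1 = 12684 = 2^2 · 3171, so s = 2 and d = 3171.
Base 5: x_0 = 5^3171 mod 12685 = 9975. x_0 is neither 1 nor 12684, so continue squaring. x_1 = 9975^2 mod 12685 = 12170. Reached i = s−1 = 1 without hitting −1: 5 is a Miller–Rabin witness and 12685 is composite.
Base 8867: x_0 = 8867^3171 mod 12685 = 10278. x_0 is neither 1 nor 12684, so continue squaring. x_1 = 10278^2 mod 12685 = 9289. Reached i = s−1 = 1 without hitting −1: 8867 is a Miller–Rabin witness and 12685 is composite.
Base 11363: x_0 = 11363^3171 mod 12685 = 1377. x_0 is neither 1 nor 12684, so continue squaring. x_1 = 1377^2 mod 12685 = 6064. Reached i = s−1 = 1 without hitting −1: 11363 is a Miller–Rabin witness and 12685 is composite.
The smallest witness among the given bases is 5.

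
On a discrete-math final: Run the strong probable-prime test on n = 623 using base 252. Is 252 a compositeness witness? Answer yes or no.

n − 1 = 622 = 2^1 · 311, so s = 1 and d = 311.
Repeated squaring mod 623: 252^1 ≡ 252, 252^2 ≡ 581, 252^4 ≡ 518, 252^8 ≡ 434, 252^16 ≡ 210, 252^32 ≡ 490, 252^64 ≡ 245, 252^128 ≡ 217, 252^256 ≡ 364.
311 = 256 + 32 + 16 + 4 + 2 + 1, so 252^311 ≡ 364·490·210·518·581·252 ≡ 616 (mod 623).
x_0 = 252^311 mod 623 = 616.
x_0 ∉ {1, 622} and s = 1, so 252 is a Miller–Rabin witness and 623 is composite.

yes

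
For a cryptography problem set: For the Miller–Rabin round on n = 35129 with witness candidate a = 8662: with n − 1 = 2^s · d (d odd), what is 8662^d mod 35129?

1

n − 1 = 35128 = 2^3 · 4391, so s = 3 and d = 4391.
By repeated squaring, 8662^4391 ≡ 1 (mod 35129).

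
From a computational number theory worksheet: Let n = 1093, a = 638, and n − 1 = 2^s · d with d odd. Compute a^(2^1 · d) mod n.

n − 1 = 1092 = 2^2 · 273, so s = 2 and d = 273.
x_0 = 638^273 mod 1093 = 530.
x_1 = 530^2 mod 1093 = 1092.

1092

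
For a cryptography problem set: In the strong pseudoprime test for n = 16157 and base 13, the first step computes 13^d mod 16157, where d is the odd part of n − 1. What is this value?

7072

n − 1 = 16156 = 2^2 · 4039, so s = 2 and d = 4039.
Repeated squaring mod 16157: 13^1 ≡ 13, 13^2 ≡ 169, 13^4 ≡ 12404, 13^8 ≡ 12262, 13^16 ≡ 15759, 13^32 ≡ 12991, 13^64 ≡ 6216, 13^128 ≡ 7269, 13^256 ≡ 4971, 13^512 ≡ 6788, 13^1024 ≡ 13337, 13^2048 ≡ 3156.
4039 = 2048 + 1024 + 512 + 256 + 128 + 64 + 4 + 2 + 1, so 13^4039 ≡ 3156·13337·6788·4971·7269·6216·12404·169·13 ≡ 7072 (mod 16157).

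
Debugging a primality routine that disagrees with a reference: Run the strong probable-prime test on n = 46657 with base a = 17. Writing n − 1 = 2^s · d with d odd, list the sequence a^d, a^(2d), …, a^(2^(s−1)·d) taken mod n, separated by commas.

n − 1 = 46656 = 2^6 · 729, so s = 6 and d = 729.
x_0 = 17^729 mod 46657 = 31641.
x_1 = 31641^2 mod 46657 = 33632.
x_2 = 33632^2 mod 46657 = 5773.
x_3 = 5773^2 mod 46657 = 14431.
x_4 = 14431^2 mod 46657 = 23570.
x_5 = 23570^2 mod 46657 = 1.

31641, 33632, 5773, 14431, 23570, 1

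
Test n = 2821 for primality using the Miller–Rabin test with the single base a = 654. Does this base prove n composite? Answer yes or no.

no

n − 1 = 2820 = 2^2 · 705, so s = 2 and d = 705.
By repeated squaring, 654^705 ≡ 2820 (mod 2821).
x_0 = 654^705 mod 2821 = 2820.
x_0 = 2820 ≡ −1, so 654 is not a witness.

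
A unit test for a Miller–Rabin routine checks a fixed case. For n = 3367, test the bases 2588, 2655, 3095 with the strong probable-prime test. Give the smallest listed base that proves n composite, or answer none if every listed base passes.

2588

n − 1 = 3366 = 2^1 · 1683, so s = 1 and d = 1683.
Base 2588: x_0 = 2588^1683 mod 3367 = 2029. x_0 ∉ {1, 3366} and s = 1, so 2588 is a Miller–Rabin witness and 3367 is composite.
Base 2655: x_0 = 2655^1683 mod 3367 = 2367. x_0 ∉ {1, 3366} and s = 1, so 2655 is a Miller–Rabin witness and 3367 is composite.
Base 3095: x_0 = 3095^1683 mod 3367 = 820. x_0 ∉ {1, 3366} and s = 1, so 3095 is a Miller–Rabin witness and 3367 is composite.
The smallest witness among the given bases is 2588.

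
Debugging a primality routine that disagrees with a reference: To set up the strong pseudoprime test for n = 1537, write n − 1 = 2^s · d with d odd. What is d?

3

Halving: 1536 → 768 → 384 → 192 → 96 → 48 → 24 → 12 → 6 → 3; 3 is odd.
So 1536 = 2^9 · 3.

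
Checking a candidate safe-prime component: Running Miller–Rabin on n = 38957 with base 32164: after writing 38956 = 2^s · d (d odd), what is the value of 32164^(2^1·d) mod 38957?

n − 1 = 38956 = 2^2 · 9739, so s = 2 and d = 9739.
x_0 = 32164^9739 mod 38957 = 3802.
x_1 = 3802^2 mod 38957 = 2157.

2157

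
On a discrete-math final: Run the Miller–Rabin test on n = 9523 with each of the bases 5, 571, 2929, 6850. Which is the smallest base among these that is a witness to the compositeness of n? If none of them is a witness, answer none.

n − 1 = 9522 = 2^1 · 4761, so s = 1 and d = 4761.
Base 5: x_0 = 5^4761 mod 9523 = 109. x_0 ∉ {1, 9522} and s = 1, so 5 is a Miller–Rabin witness and 9523 is composite.
Base 571: x_0 = 571^4761 mod 9523 = 3419. x_0 ∉ {1, 9522} and s = 1, so 571 is a Miller–Rabin witness and 9523 is composite.
Base 2929: x_0 = 2929^4761 mod 9523 = 8957. x_0 ∉ {1, 9522} and s = 1, so 2929 is a Miller–Rabin witness and 9523 is composite.
Base 6850: x_0 = 6850^4761 mod 9523 = 9509. x_0 ∉ {1, 9522} and s = 1, so 6850 is a Miller–Rabin witness and 9523 is composite.
The smallest witness among the given bases is 5.

5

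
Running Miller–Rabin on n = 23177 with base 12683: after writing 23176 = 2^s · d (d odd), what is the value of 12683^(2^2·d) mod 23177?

12419

n − 1 = 23176 = 2^3 · 2897, so s = 3 and d = 2897.
x_0 = 12683^2897 mod 23177 = 3289.
x_1 = 3289^2 mod 23177 = 17039.
x_2 = 17039^2 mod 23177 = 12419.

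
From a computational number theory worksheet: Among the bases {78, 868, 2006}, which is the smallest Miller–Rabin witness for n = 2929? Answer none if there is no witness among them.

78

n − 1 = 2928 = 2^4 · 183, so s = 4 and d = 183.
Base 78: x_0 = 78^183 mod 2929 = 2920. x_0 is neither 1 nor 2928, so continue squaring. x_1 = 2920^2 mod 2929 = 81. x_2 = 81^2 mod 2929 = 703. x_3 = 703^2 mod 2929 = 2137. Reached i = s−1 = 3 without hitting −1: 78 is a Miller–Rabin witness and 2929 is composite.
Base 868: x_0 = 868^183 mod 2929 = 466. x_0 is neither 1 nor 2928, so continue squaring. x_1 = 466^2 mod 2929 = 410. x_2 = 410^2 mod 2929 = 1147. x_3 = 1147^2 mod 2929 = 488. Reached i = s−1 = 3 without hitting −1: 868 is a Miller–Rabin witness and 2929 is composite.
Base 2006: x_0 = 2006^183 mod 2929 = 1397. x_0 is neither 1 nor 2928, so continue squaring. x_1 = 1397^2 mod 2929 = 895. x_2 = 895^2 mod 2929 = 1408. x_3 = 1408^2 mod 2929 = 2460. Reached i = s−1 = 3 without hitting −1: 2006 is a Miller–Rabin witness and 2929 is composite.
The smallest witness among the given bases is 78.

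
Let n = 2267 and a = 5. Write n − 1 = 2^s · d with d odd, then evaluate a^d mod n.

n − 1 = 2266 = 2^1 · 1133, so s = 1 and d = 1133.
5^1133 mod 2267 = 2266.

2266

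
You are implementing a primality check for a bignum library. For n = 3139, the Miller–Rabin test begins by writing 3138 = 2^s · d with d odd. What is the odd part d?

Halving: 3138 → 1569; 1569 is odd.
So 3138 = 2^1 · 1569.

1569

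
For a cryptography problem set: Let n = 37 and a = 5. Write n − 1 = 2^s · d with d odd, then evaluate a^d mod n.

n − 1 = 36 = 2^2 · 9, so s = 2 and d = 9.
Repeated squaring mod 37: 5^1 ≡ 5, 5^2 ≡ 25, 5^4 ≡ 33, 5^8 ≡ 16.
9 = 8 + 1, so 5^9 ≡ 16·5 ≡ 6 (mod 37).

6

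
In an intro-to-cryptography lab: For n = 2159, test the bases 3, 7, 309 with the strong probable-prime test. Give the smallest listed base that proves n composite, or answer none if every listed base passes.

3

n − 1 = 2158 = 2^1 · 1079, so s = 1 and d = 1079.
Base 3: x_0 = 3^1079 mod 2159 = 1694. x_0 ∉ {1, 2158} and s = 1, so 3 is a Miller–Rabin witness and 2159 is composite.
Base 7: x_0 = 7^1079 mod 2159 = 1253. x_0 ∉ {1, 2158} and s = 1, so 7 is a Miller–Rabin witness and 2159 is composite.
Base 309: x_0 = 309^1079 mod 2159 = 1337. x_0 ∉ {1, 2158} and s = 1, so 309 is a Miller–Rabin witness and 2159 is composite.
The smallest witness among the given bases is 3.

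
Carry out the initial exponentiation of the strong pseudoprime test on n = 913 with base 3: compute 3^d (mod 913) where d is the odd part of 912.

680

n − 1 = 912 = 2^4 · 57, so s = 4 and d = 57.
3^57 mod 913 = 680.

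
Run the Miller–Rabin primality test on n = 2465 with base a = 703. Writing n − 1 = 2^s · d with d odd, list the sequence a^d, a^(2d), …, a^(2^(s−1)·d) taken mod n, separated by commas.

n − 1 = 2464 = 2^5 · 77, so s = 5 and d = 77.
x_0 = 703^77 mod 2465 = 2118.
x_1 = 2118^2 mod 2465 = 2089.
x_2 = 2089^2 mod 2465 = 871.
x_3 = 871^2 mod 2465 = 1886.
x_4 = 1886^2 mod 2465 = 1.

2118, 2089, 871, 1886, 1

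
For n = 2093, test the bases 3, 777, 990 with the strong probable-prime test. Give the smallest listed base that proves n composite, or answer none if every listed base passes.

n − 1 = 2092 = 2^2 · 523, so s = 2 and d = 523.
Base 3: x_0 = 3^523 mod 2093 = 913. x_0 is neither 1 nor 2092, so continue squaring. x_1 = 913^2 mod 2093 = 555. Reached i = s−1 = 1 without hitting −1: 3 is a Miller–Rabin witness and 2093 is composite.
Base 777: x_0 = 777^523 mod 2093 = 1687. x_0 is neither 1 nor 2092, so continue squaring. x_1 = 1687^2 mod 2093 = 1582. Reached i = s−1 = 1 without hitting −1: 777 is a Miller–Rabin witness and 2093 is composite.
Base 990: x_0 = 990^523 mod 2093 = 24. x_0 is neither 1 nor 2092, so continue squaring. x_1 = 24^2 mod 2093 = 576. Reached i = s−1 = 1 without hitting −1: 990 is a Miller–Rabin witness and 2093 is composite.
The smallest witness among the given bases is 3.

3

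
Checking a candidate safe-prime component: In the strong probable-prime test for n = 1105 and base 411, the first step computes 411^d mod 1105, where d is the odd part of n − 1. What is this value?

n − 1 = 1104 = 2^4 · 69, so s = 4 and d = 69.
411^69 mod 1105 = 736.

736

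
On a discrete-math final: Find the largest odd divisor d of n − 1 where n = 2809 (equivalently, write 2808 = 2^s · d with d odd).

351

Halving: 2808 → 1404 → 702 → 351; 351 is odd.
So 2808 = 2^3 · 351.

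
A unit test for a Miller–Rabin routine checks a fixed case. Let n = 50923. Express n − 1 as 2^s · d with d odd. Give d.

Halving: 50922 → 25461; 25461 is odd.
So 50922 = 2^1 · 25461.

25461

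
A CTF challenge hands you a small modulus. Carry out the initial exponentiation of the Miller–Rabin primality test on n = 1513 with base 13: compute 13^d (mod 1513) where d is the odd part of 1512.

642

n − 1 = 1512 = 2^3 · 189, so s = 3 and d = 189.
Repeated squaring mod 1513: 13^1 ≡ 13, 13^2 ≡ 169, 13^4 ≡ 1327, 13^8 ≡ 1310, 13^16 ≡ 358, 13^32 ≡ 1072, 13^64 ≡ 817, 13^128 ≡ 256.
189 = 128 + 32 + 16 + 8 + 4 + 1, so 13^189 ≡ 256·1072·358·1310·1327·13 ≡ 642 (mod 1513).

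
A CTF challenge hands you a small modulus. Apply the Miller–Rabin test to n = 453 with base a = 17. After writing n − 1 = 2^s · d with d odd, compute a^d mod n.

n − 1 = 452 = 2^2 · 113, so s = 2 and d = 113.
Repeated squaring mod 453: 17^1 ≡ 17, 17^2 ≡ 289, 17^4 ≡ 169, 17^8 ≡ 22, 17^16 ≡ 31, 17^32 ≡ 55, 17^64 ≡ 307.
113 = 64 + 32 + 16 + 1, so 17^113 ≡ 307·55·31·17 ≡ 116 (mod 453).

116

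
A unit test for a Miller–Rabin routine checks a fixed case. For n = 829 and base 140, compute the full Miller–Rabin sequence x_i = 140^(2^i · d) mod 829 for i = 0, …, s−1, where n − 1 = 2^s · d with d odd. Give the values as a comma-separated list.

246, 828

n − 1 = 828 = 2^2 · 207, so s = 2 and d = 207.
x_0 = 140^207 mod 829 = 246.
x_1 = 246^2 mod 829 = 828.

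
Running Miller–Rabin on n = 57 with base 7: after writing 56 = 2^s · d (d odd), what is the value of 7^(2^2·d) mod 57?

7

n − 1 = 56 = 2^3 · 7, so s = 3 and d = 7.
x_0 = 7^7 mod 57 = 7.
x_1 = 7^2 mod 57 = 49.
x_2 = 49^2 mod 57 = 7.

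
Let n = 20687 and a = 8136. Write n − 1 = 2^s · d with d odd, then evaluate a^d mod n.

11429

n − 1 = 20686 = 2^1 · 10343, so s = 1 and d = 10343.
8136^10343 mod 20687 = 11429.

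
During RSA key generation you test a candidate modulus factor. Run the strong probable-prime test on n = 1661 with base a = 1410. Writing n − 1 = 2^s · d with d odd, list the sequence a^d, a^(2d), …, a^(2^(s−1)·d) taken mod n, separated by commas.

n − 1 = 1660 = 2^2 · 415, so s = 2 and d = 415.
x_0 = 1410^415 mod 1661 = 868.
x_1 = 868^2 mod 1661 = 991.

868, 991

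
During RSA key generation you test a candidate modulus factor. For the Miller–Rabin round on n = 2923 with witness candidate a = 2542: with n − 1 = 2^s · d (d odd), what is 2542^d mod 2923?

n − 1 = 2922 = 2^1 · 1461, so s = 1 and d = 1461.
2542^1461 mod 2923 = 1888.

1888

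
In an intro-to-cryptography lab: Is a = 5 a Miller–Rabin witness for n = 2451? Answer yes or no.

yes

n − 1 = 2450 = 2^1 · 1225, so s = 1 and d = 1225.
x_0 = 5^1225 mod 2451 = 1886.
x_0 ∉ {1, 2450} and s = 1, so 5 is a Miller–Rabin witness and 2451 is composite.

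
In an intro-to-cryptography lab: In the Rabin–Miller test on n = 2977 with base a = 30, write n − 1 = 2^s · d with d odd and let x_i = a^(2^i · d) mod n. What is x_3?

2913

n − 1 = 2976 = 2^5 · 93, so s = 5 and d = 93.
x_0 = 30^93 mod 2977 = 1624.
x_1 = 1624^2 mod 2977 = 2731.
x_2 = 2731^2 mod 2977 = 976.
x_3 = 976^2 mod 2977 = 2913.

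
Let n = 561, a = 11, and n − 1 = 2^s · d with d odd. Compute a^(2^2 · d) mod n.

319

n − 1 = 560 = 2^4 · 35, so s = 4 and d = 35.
x_0 = 11^35 mod 561 = 209.
x_1 = 209^2 mod 561 = 484.
x_2 = 484^2 mod 561 = 319.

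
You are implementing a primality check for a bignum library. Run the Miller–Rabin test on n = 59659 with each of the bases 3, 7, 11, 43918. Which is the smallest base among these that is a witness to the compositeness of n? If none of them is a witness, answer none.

none

n − 1 = 59658 = 2^1 · 29829, so s = 1 and d = 29829.
Base 3: x_0 = 3^29829 mod 59659 = 59658. x_0 = 59658 ≡ −1, so 3 is not a witness.
Base 7: x_0 = 7^29829 mod 59659 = 1. x_0 = 1, so 7 is not a witness.
Base 11: x_0 = 11^29829 mod 59659 = 1. x_0 = 1, so 11 is not a witness.
Base 43918: x_0 = 43918^29829 mod 59659 = 59658. x_0 = 59658 ≡ −1, so 43918 is not a witness.
No listed base is a witness for 59659.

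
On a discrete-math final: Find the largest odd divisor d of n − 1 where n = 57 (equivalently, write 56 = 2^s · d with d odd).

7

Halving: 56 → 28 → 14 → 7; 7 is odd.
So 56 = 2^3 · 7.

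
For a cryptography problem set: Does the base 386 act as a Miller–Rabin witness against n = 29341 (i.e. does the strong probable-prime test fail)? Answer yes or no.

no

n − 1 = 29340 = 2^2 · 7335, so s = 2 and d = 7335.
By repeated squaring, 386^7335 ≡ 1 (mod 29341).
x_0 = 386^7335 mod 29341 = 1.
x_0 = 1, so 386 is not a witness.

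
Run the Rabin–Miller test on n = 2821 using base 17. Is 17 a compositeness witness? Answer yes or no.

n − 1 = 2820 = 2^2 · 705, so s = 2 and d = 705.
x_0 = 17^705 mod 2821 = 2820.
x_0 = 2820 ≡ −1, so 17 is not a witness.

no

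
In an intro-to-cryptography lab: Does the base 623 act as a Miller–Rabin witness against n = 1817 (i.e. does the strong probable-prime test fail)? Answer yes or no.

yes

n − 1 = 1816 = 2^3 · 227, so s = 3 and d = 227.
Repeated squaring mod 1817: 623^1 ≡ 623, 623^2 ≡ 1108, 623^4 ≡ 1189, 623^8 ≡ 95, 623^16 ≡ 1757, 623^32 ≡ 1783, 623^64 ≡ 1156, 623^128 ≡ 841.
227 = 128 + 64 + 32 + 2 + 1, so 623^227 ≡ 841·1156·1783·1108·623 ≡ 1140 (mod 1817).
x_0 = 623^227 mod 1817 = 1140.
x_0 is neither 1 nor 1816, so continue squaring.
x_1 = 1140^2 mod 1817 = 445.
x_2 = 445^2 mod 1817 = 1789.
Reached i = s−1 = 2 without hitting −1: 623 is a Miller–Rabin witness and 1817 is composite.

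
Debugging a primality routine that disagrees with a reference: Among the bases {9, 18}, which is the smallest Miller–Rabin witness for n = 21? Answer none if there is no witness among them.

n − 1 = 20 = 2^2 · 5, so s = 2 and d = 5.
Base 9: x_0 = 9^5 mod 21 = 18. x_0 is neither 1 nor 20, so continue squaring. x_1 = 18^2 mod 21 = 9. Reached i = s−1 = 1 without hitting −1: 9 is a Miller–Rabin witness and 21 is composite.
Base 18: x_0 = 18^5 mod 21 = 9. x_0 is neither 1 nor 20, so continue squaring. x_1 = 9^2 mod 21 = 18. Reached i = s−1 = 1 without hitting −1: 18 is a Miller–Rabin witness and 21 is composite.
The smallest witness among the given bases is 9.

9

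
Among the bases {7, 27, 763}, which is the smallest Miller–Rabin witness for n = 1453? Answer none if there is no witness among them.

n − 1 = 1452 = 2^2 · 363, so s = 2 and d = 363.
Base 7: x_0 = 7^363 mod 1453 = 1. x_0 = 1, so 7 is not a witness.
Base 27: x_0 = 27^363 mod 1453 = 1. x_0 = 1, so 27 is not a witness.
Base 763: x_0 = 763^363 mod 1453 = 1. x_0 = 1, so 763 is not a witness.
No listed base is a witness for 1453.

none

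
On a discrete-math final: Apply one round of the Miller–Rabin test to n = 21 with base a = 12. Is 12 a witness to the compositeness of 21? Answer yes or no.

yes

n − 1 = 20 = 2^2 · 5, so s = 2 and d = 5.
x_0 = 12^5 mod 21 = 3.
x_0 is neither 1 nor 20, so continue squaring.
x_1 = 3^2 mod 21 = 9.
Reached i = s−1 = 1 without hitting −1: 12 is a Miller–Rabin witness and 21 is composite.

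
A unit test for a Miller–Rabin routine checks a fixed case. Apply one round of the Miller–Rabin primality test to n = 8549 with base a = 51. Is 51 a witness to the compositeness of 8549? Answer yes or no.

yes

n − 1 = 8548 = 2^2 · 2137, so s = 2 and d = 2137.
x_0 = 51^2137 mod 8549 = 4294.
x_0 is neither 1 nor 8548, so continue squaring.
x_1 = 4294^2 mod 8549 = 6792.
Reached i = s−1 = 1 without hitting −1: 51 is a Miller–Rabin witness and 8549 is composite.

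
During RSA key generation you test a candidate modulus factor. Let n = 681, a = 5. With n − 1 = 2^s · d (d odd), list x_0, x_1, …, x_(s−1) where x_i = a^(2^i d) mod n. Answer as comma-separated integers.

542, 253, 676

n − 1 = 680 = 2^3 · 85, so s = 3 and d = 85.
x_0 = 5^85 mod 681 = 542.
x_1 = 542^2 mod 681 = 253.
x_2 = 253^2 mod 681 = 676.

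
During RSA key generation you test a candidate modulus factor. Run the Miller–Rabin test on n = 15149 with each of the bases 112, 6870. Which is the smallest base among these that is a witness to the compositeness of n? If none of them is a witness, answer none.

none

n − 1 = 15148 = 2^2 · 3787, so s = 2 and d = 3787.
Base 112: x_0 = 112^3787 mod 15149 = 15148. x_0 = 15148 ≡ −1, so 112 is not a witness.
Base 6870: x_0 = 6870^3787 mod 15149 = 3466. x_0 is neither 1 nor 15148, so continue squaring. x_1 = 3466^2 mod 15149 = 15148. x_1 ≡ −1, so 6870 is not a witness.
No listed base is a witness for 15149.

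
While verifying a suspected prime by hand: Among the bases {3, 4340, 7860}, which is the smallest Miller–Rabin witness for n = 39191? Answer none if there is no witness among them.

n − 1 = 39190 = 2^1 · 19595, so s = 1 and d = 19595.
Base 3: x_0 = 3^19595 mod 39191 = 1. x_0 = 1, so 3 is not a witness.
Base 4340: x_0 = 4340^19595 mod 39191 = 39190. x_0 = 39190 ≡ −1, so 4340 is not a witness.
Base 7860: x_0 = 7860^19595 mod 39191 = 1. x_0 = 1, so 7860 is not a witness.
No listed base is a witness for 39191.

none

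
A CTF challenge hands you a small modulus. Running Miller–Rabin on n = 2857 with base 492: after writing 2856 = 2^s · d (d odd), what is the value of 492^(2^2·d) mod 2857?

2856

n − 1 = 2856 = 2^3 · 357, so s = 3 and d = 357.
x_0 = 492^357 mod 2857 = 933.
x_1 = 933^2 mod 2857 = 1961.
x_2 = 1961^2 mod 2857 = 2856.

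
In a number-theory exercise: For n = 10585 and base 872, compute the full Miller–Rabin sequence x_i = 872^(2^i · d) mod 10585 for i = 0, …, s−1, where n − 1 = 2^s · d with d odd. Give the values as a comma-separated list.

8248, 10294, 1

n − 1 = 10584 = 2^3 · 1323, so s = 3 and d = 1323.
x_0 = 872^1323 mod 10585 = 8248.
x_1 = 8248^2 mod 10585 = 10294.
x_2 = 10294^2 mod 10585 = 1.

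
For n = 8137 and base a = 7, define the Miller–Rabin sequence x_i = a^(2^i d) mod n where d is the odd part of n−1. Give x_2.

2141

n − 1 = 8136 = 2^3 · 1017, so s = 3 and d = 1017.
x_0 = 7^1017 mod 8137 = 2160.
x_1 = 2160^2 mod 8137 = 3099.
x_2 = 3099^2 mod 8137 = 2141.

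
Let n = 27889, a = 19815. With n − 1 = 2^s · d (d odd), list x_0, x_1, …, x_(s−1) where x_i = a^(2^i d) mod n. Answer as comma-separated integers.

4341, 19206, 10522, 21043

n − 1 = 27888 = 2^4 · 1743, so s = 4 and d = 1743.
x_0 = 19815^1743 mod 27889 = 4341.
x_1 = 4341^2 mod 27889 = 19206.
x_2 = 19206^2 mod 27889 = 10522.
x_3 = 10522^2 mod 27889 = 21043.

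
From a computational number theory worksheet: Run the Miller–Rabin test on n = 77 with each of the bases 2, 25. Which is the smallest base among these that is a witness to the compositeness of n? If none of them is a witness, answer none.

2

n − 1 = 76 = 2^2 · 19, so s = 2 and d = 19.
Base 2: x_0 = 2^19 mod 77 = 72. x_0 is neither 1 nor 76, so continue squaring. x_1 = 72^2 mod 77 = 25. Reached i = s−1 = 1 without hitting −1: 2 is a Miller–Rabin witness and 77 is composite.
Base 25: x_0 = 25^19 mod 77 = 4. x_0 is neither 1 nor 76, so continue squaring. x_1 = 4^2 mod 77 = 16. Reached i = s−1 = 1 without hitting −1: 25 is a Miller–Rabin witness and 77 is composite.
The smallest witness among the given bases is 2.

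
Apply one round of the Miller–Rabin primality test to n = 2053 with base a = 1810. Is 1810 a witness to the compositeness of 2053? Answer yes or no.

n − 1 = 2052 = 2^2 · 513, so s = 2 and d = 513.
x_0 = 1810^513 mod 2053 = 1.
x_0 = 1, so 1810 is not a witness.

no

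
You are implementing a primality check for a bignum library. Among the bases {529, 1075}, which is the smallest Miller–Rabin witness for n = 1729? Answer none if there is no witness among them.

none

n − 1 = 1728 = 2^6 · 27, so s = 6 and d = 27.
Base 529: x_0 = 529^27 mod 1729 = 1. x_0 = 1, so 529 is not a witness.
Base 1075: x_0 = 1075^27 mod 1729 = 1. x_0 = 1, so 1075 is not a witness.
No listed base is a witness for 1729.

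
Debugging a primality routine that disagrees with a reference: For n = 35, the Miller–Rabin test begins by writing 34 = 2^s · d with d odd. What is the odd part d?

Halving: 34 → 17; 17 is odd.
So 34 = 2^1 · 17.

17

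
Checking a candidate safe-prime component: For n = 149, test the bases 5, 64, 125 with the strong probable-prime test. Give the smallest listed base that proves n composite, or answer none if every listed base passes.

none

n − 1 = 148 = 2^2 · 37, so s = 2 and d = 37.
Base 5: x_0 = 5^37 mod 149 = 1. x_0 = 1, so 5 is not a witness.
Base 64: x_0 = 64^37 mod 149 = 148. x_0 = 148 ≡ −1, so 64 is not a witness.
Base 125: x_0 = 125^37 mod 149 = 1. x_0 = 1, so 125 is not a witness.
No listed base is a witness for 149.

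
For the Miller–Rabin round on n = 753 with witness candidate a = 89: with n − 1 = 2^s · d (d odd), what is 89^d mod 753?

386

n − 1 = 752 = 2^4 · 47, so s = 4 and d = 47.
89^47 mod 753 = 386.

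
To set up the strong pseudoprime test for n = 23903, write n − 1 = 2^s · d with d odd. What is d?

Halving: 23902 → 11951; 11951 is odd.
So 23902 = 2^1 · 11951.

11951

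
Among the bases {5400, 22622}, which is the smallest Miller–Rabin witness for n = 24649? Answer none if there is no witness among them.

22622

n − 1 = 24648 = 2^3 · 3081, so s = 3 and d = 3081.
Base 5400: x_0 = 5400^3081 mod 24649 = 13631. x_0 is neither 1 nor 24648, so continue squaring. x_1 = 13631^2 mod 24649 = 24648. x_1 ≡ −1, so 5400 is not a witness.
Base 22622: x_0 = 22622^3081 mod 24649 = 1100. x_0 is neither 1 nor 24648, so continue squaring. x_1 = 1100^2 mod 24649 = 2199. x_2 = 2199^2 mod 24649 = 4397. Reached i = s−1 = 2 without hitting −1: 22622 is a Miller–Rabin witness and 24649 is composite.
The smallest witness among the given bases is 22622.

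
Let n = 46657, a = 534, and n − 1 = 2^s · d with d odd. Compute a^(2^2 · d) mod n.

n − 1 = 46656 = 2^6 · 729, so s = 6 and d = 729.
Repeated squaring mod 46657: 534^1 ≡ 534, 534^2 ≡ 5214, 534^4 ≡ 31422, 534^8 ≡ 33307, 534^16 ≡ 39417, 534^32 ≡ 21789, 534^64 ≡ 25546, 534^128 ≡ 6657, 534^256 ≡ 38156, 534^512 ≡ 41965.
729 = 512 + 128 + 64 + 16 + 8 + 1, so 534^729 ≡ 41965·6657·25546·39417·33307·534 ≡ 9621 (mod 46657).
x_0 = 9621.
x_1 = 9621^2 mod 46657 = 42810.
x_2 = 42810^2 mod 46657 = 9140.

9140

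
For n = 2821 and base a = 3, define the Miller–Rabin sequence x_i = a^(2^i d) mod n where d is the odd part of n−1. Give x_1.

1

n − 1 = 2820 = 2^2 · 705, so s = 2 and d = 705.
x_0 = 3^705 mod 2821 = 1301.
x_1 = 1301^2 mod 2821 = 1.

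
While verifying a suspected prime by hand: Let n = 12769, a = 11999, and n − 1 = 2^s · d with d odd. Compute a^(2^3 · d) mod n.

n − 1 = 12768 = 2^5 · 399, so s = 5 and d = 399.
Repeated squaring mod 12769: 11999^1 ≡ 11999, 11999^2 ≡ 5526, 11999^4 ≡ 5997, 11999^8 ≡ 6505, 11999^16 ≡ 11328, 11999^32 ≡ 7903, 11999^64 ≡ 4230, 11999^128 ≡ 3531, 11999^256 ≡ 5417.
399 = 256 + 128 + 8 + 4 + 2 + 1, so 11999^399 ≡ 5417·3531·6505·5997·5526·11999 ≡ 1735 (mod 12769).
x_0 = 1735.
x_1 = 1735^2 mod 12769 = 9510.
x_2 = 9510^2 mod 12769 = 10042.
x_3 = 10042^2 mod 12769 = 4971.

4971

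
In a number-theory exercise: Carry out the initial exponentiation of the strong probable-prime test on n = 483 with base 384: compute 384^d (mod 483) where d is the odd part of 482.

174

n − 1 = 482 = 2^1 · 241, so s = 1 and d = 241.
384^241 mod 483 = 174.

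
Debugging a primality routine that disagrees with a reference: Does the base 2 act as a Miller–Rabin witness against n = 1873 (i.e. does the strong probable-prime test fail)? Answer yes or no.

n − 1 = 1872 = 2^4 · 117, so s = 4 and d = 117.
Repeated squaring mod 1873: 2^1 ≡ 2, 2^2 ≡ 4, 2^4 ≡ 16, 2^8 ≡ 256, 2^16 ≡ 1854, 2^32 ≡ 361, 2^64 ≡ 1084.
117 = 64 + 32 + 16 + 4 + 1, so 2^117 ≡ 1084·361·1854·16·2 ≡ 325 (mod 1873).
x_0 = 2^117 mod 1873 = 325.
x_0 is neither 1 nor 1872, so continue squaring.
x_1 = 325^2 mod 1873 = 737.
x_2 = 737^2 mod 1873 = 1872.
x_2 ≡ −1, so 2 is not a witness.

no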